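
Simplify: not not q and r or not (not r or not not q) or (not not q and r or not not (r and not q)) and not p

r

not not q and r or not (not r or not not q) or (not not q and r or not not (r and not q)) and not p
= not not q and r or r and not q or (not not q and r or not not (r and not q)) and not p   [De Morgan]
= not not q and r or r and not q or (not not q and r or r and not q) and not p   [double negation]
= not not q and r or r and not q   [absorption]
= q and r or r and not q   [double negation]
= r   [distribution]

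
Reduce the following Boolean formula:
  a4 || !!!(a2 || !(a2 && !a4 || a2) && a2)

a4 || !!!(a2 || !(a2 && !a4 || a2) && a2)
= a4 || !!!(a2 || !a2 && a2)   [absorption]
= a4 || !(a2 || !a2 && a2)   [double negation]
= a4 || !a2   [complement / identity]

a4 || !a2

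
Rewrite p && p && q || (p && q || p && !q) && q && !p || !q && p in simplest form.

p && p && q || (p && q || p && !q) && q && !p || !q && p
= p && p && q || p && q && !p || !q && p
= (p || !p) && p && q || !q && p
= p && q || !q && p
= p

p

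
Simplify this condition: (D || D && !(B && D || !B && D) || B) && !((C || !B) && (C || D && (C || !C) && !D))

(D || D && !(B && D || !B && D) || B) && !((C || !B) && (C || D && (C || !C) && !D))
= (D || D && !D || B) && !((C || !B) && (C || D && (C || !C) && !D))
= (D || D && !D || B) && !((C || !B) && (C || D && !D))
= (D || B) && !((C || !B) && (C || D && !D))
= (D || B) && !((C || !B) && C)
= (D || B) && !C

(D || B) && !C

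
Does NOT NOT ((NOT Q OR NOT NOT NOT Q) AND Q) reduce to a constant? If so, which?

yes, False

NOT NOT ((NOT Q OR NOT NOT NOT Q) AND Q)
= (NOT Q OR NOT NOT NOT Q) AND Q   [double negation]
= (NOT Q OR NOT Q) AND Q   [double negation]
= NOT Q AND Q   [idempotence]
= FALSE   [complement]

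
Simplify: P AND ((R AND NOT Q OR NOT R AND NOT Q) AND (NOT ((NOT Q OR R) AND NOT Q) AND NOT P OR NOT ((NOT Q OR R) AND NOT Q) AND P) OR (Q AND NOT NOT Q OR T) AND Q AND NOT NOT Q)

P AND ((R AND NOT Q OR NOT R AND NOT Q) AND (NOT ((NOT Q OR R) AND NOT Q) AND NOT P OR NOT ((NOT Q OR R) AND NOT Q) AND P) OR (Q AND NOT NOT Q OR T) AND Q AND NOT NOT Q)
= P AND ((R AND NOT Q OR NOT R AND NOT Q) AND (NOT ((NOT Q OR R) AND NOT Q) AND NOT P OR NOT ((NOT Q OR R) AND NOT Q) AND P) OR Q AND NOT NOT Q)   [absorption]
= P AND ((R AND NOT Q OR NOT R AND NOT Q) AND NOT ((NOT Q OR R) AND NOT Q) OR Q AND NOT NOT Q)   [distribution]
= P AND (NOT Q AND NOT ((NOT Q OR R) AND NOT Q) OR Q AND NOT NOT Q)   [distribution]
= P AND (NOT Q AND NOT NOT Q OR Q AND NOT NOT Q)   [absorption]
= P AND NOT NOT Q   [distribution]
= P AND Q   [double negation]

P AND Q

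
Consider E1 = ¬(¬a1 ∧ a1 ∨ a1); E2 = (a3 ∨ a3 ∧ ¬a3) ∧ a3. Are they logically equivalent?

No

E1: ¬(¬a1 ∧ a1 ∨ a1)
    = ¬a1   — complement / identity
E2: (a3 ∨ a3 ∧ ¬a3) ∧ a3
    = a3 ∧ a3   — complement / identity
    = a3   — idempotence
These differ: at a1=0, a3=0, E1 = 1 but E2 = 0.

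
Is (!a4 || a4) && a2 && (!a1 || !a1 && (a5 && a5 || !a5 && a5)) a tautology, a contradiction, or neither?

neither

(!a4 || a4) && a2 && (!a1 || !a1 && (a5 && a5 || !a5 && a5))
= a2 && (!a1 || !a1 && (a5 && a5 || !a5 && a5))   (complement / identity)
= a2 && (!a1 || !a1 && a5)   (distribution)
= a2 && !a1   (absorption)
This depends on a1, a2, so it is not a constant.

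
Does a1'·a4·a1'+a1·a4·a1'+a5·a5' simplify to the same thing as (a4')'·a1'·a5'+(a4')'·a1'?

E1: a1'·a4·a1'+a1·a4·a1'+a5·a5'
    = a4·a1'+a5·a5'   (distribution)
    = a4·a1'   (complement / identity)
E2: (a4')'·a1'·a5'+(a4')'·a1'
    = (a4')'·a1'   (absorption)
    = a4·a1'   (double negation)
Both reduce to a4·a1', so they are equivalent.

Yes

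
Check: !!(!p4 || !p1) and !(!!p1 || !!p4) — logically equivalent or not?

No

E1: !!(!p4 || !p1)
    = !p4 || !p1   [double negation]
E2: !(!!p1 || !!p4)
    = !p1 && !p4   [De Morgan]
These differ: at p1=1, p4=0, E1 = 1 but E2 = 0.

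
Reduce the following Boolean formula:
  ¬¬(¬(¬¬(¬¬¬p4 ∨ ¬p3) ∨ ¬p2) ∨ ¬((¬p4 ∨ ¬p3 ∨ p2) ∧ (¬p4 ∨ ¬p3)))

¬¬(¬(¬¬(¬¬¬p4 ∨ ¬p3) ∨ ¬p2) ∨ ¬((¬p4 ∨ ¬p3 ∨ p2) ∧ (¬p4 ∨ ¬p3)))
= ¬¬(¬(¬¬¬p4 ∨ ¬p3) ∧ p2 ∨ ¬((¬p4 ∨ ¬p3 ∨ p2) ∧ (¬p4 ∨ ¬p3)))   [De Morgan]
= ¬¬(¬(¬p4 ∨ ¬p3) ∧ p2 ∨ ¬((¬p4 ∨ ¬p3 ∨ p2) ∧ (¬p4 ∨ ¬p3)))   [double negation]
= ¬¬(¬(¬p4 ∨ ¬p3) ∧ p2 ∨ ¬(¬p4 ∨ ¬p3))   [absorption]
= ¬¬¬(¬p4 ∨ ¬p3)   [absorption]
= ¬(¬p4 ∨ ¬p3)   [double negation]
= p4 ∧ p3   [De Morgan]

p4 ∧ p3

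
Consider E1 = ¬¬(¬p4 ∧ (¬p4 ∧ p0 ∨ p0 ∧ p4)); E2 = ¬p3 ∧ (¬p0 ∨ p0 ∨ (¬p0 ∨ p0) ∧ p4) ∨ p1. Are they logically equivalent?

E1: ¬¬(¬p4 ∧ (¬p4 ∧ p0 ∨ p0 ∧ p4))
    = ¬p4 ∧ (¬p4 ∧ p0 ∨ p0 ∧ p4)   [double negation]
    = ¬p4 ∧ p0   [distribution]
E2: ¬p3 ∧ (¬p0 ∨ p0 ∨ (¬p0 ∨ p0) ∧ p4) ∨ p1
    = ¬p3 ∧ (¬p0 ∨ p0) ∨ p1   [absorption]
    = ¬p3 ∨ p1   [complement / identity]
These differ: at p0=0, p1=1, p3=0, p4=1, E1 = 0 but E2 = 1.

No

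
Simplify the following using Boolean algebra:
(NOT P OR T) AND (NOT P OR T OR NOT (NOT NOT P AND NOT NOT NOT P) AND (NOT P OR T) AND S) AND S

(NOT P OR T) AND (NOT P OR T OR NOT (NOT NOT P AND NOT NOT NOT P) AND (NOT P OR T) AND S) AND S
= (NOT P OR T) AND (NOT P OR T OR (NOT P OR NOT NOT P) AND (NOT P OR T) AND S) AND S   (De Morgan)
= (NOT P OR T) AND (NOT P OR T OR (NOT P OR P) AND (NOT P OR T) AND S) AND S   (double negation)
= (NOT P OR T) AND (NOT P OR T OR (NOT P OR T) AND S) AND S   (complement / identity)
= (NOT P OR T) AND (NOT P OR T) AND S   (absorption)
= (NOT P OR T) AND S   (idempotence)

(NOT P OR T) AND S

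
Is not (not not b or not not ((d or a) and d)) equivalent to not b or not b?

No

E1: not (not not b or not not ((d or a) and d))
    = not (not not b or not not d)
    = not b and not d
E2: not b or not b
    = not b
These differ: at a=0, b=0, d=1, E1 = 0 but E2 = 1.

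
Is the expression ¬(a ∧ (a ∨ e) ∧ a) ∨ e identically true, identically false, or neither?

neither

¬(a ∧ (a ∨ e) ∧ a) ∨ e
= ¬(a ∧ a) ∨ e
= ¬a ∨ e
This depends on a, e, so it is not a constant.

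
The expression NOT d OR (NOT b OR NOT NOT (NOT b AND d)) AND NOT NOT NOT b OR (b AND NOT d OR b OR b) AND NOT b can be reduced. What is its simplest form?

NOT d OR NOT b

NOT d OR (NOT b OR NOT NOT (NOT b AND d)) AND NOT NOT NOT b OR (b AND NOT d OR b OR b) AND NOT b
= NOT d OR (NOT b OR NOT NOT (NOT b AND d)) AND NOT NOT NOT b OR (b AND NOT d OR b) AND NOT b   (idempotence)
= NOT d OR (NOT b OR NOT NOT (NOT b AND d)) AND NOT NOT NOT b OR b AND NOT b   (absorption)
= NOT d OR (NOT b OR NOT b AND d) AND NOT NOT NOT b OR b AND NOT b   (double negation)
= NOT d OR NOT b AND NOT NOT NOT b OR b AND NOT b   (absorption)
= NOT d OR NOT b AND NOT b OR b AND NOT b   (double negation)
= NOT d OR NOT b   (distribution)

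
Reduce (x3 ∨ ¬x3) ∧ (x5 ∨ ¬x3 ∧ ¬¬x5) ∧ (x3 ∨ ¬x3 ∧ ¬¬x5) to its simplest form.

(x3 ∨ ¬x3) ∧ (x5 ∨ ¬x3 ∧ ¬¬x5) ∧ (x3 ∨ ¬x3 ∧ ¬¬x5)
= (x3 ∨ ¬x3) ∧ (¬x3 ∧ ¬¬x5 ∨ x5 ∧ x3)   [distribution]
= ¬x3 ∧ ¬¬x5 ∨ x5 ∧ x3   [complement / identity]
= ¬x3 ∧ x5 ∨ x5 ∧ x3   [double negation]
= x5   [distribution]

x5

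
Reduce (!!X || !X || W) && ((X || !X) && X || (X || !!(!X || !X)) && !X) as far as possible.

(!!X || !X || W) && ((X || !X) && X || (X || !!(!X || !X)) && !X)
= (!!X || !X || W) && ((X || !X) && X || (X || !!!X) && !X)   (idempotence)
= (!!X || !X || W) && ((X || !X) && X || (X || !X) && !X)   (double negation)
= (X || !X || W) && ((X || !X) && X || (X || !X) && !X)   (double negation)
= (X || !X || W) && (X || !X)   (distribution)
= X || !X   (absorption)
= true   (complement)

true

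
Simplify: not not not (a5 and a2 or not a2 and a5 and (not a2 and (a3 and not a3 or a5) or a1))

not a5

not not not (a5 and a2 or not a2 and a5 and (not a2 and (a3 and not a3 or a5) or a1))
= not (a5 and a2 or not a2 and a5 and (not a2 and (a3 and not a3 or a5) or a1))
= not (a5 and a2 or not a2 and a5 and (not a2 and a5 or a1))
= not (a5 and a2 or not a2 and a5)
= not a5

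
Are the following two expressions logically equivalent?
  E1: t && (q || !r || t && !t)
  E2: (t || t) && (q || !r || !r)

Yes

E1: t && (q || !r || t && !t)
    = t && (q || !r)   [complement / identity]
E2: (t || t) && (q || !r || !r)
    = t && (q || !r || !r)   [idempotence]
    = t && (q || !r)   [idempotence]
Both reduce to t && (q || !r), so they are equivalent.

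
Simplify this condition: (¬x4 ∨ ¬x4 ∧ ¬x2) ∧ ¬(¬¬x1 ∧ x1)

¬x4 ∧ ¬x1

(¬x4 ∨ ¬x4 ∧ ¬x2) ∧ ¬(¬¬x1 ∧ x1)
= ¬x4 ∧ ¬(¬¬x1 ∧ x1)   (absorption)
= ¬x4 ∧ ¬(x1 ∧ x1)   (double negation)
= ¬x4 ∧ ¬x1   (idempotence)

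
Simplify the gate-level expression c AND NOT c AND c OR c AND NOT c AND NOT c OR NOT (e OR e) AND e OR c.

c

c AND NOT c AND c OR c AND NOT c AND NOT c OR NOT (e OR e) AND e OR c
= c AND NOT c OR NOT (e OR e) AND e OR c   — distribution
= c AND NOT c OR NOT e AND e OR c   — idempotence
= c AND NOT c OR c   — complement / identity
= c   — complement / identity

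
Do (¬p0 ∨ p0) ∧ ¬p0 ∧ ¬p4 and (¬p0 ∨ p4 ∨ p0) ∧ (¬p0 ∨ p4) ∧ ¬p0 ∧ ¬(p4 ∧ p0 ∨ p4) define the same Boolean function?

Yes

E1: (¬p0 ∨ p0) ∧ ¬p0 ∧ ¬p4
    = ¬p0 ∧ ¬p4   — complement / identity
E2: (¬p0 ∨ p4 ∨ p0) ∧ (¬p0 ∨ p4) ∧ ¬p0 ∧ ¬(p4 ∧ p0 ∨ p4)
    = (¬p0 ∨ p4 ∨ p0) ∧ (¬p0 ∨ p4) ∧ ¬p0 ∧ ¬p4   — absorption
    = (¬p0 ∨ p4) ∧ ¬p0 ∧ ¬p4   — absorption
    = ¬p0 ∧ ¬p4   — absorption
Both reduce to ¬p0 ∧ ¬p4, so they are equivalent.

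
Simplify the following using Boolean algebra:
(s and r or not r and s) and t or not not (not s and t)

t

(s and r or not r and s) and t or not not (not s and t)
= s and t or not not (not s and t)   (distribution)
= s and t or not s and t   (double negation)
= t   (distribution)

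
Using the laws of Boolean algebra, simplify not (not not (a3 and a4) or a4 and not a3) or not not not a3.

not a4 or not a3

not (not not (a3 and a4) or a4 and not a3) or not not not a3
= not (a3 and a4 or a4 and not a3) or not not not a3   (double negation)
= not (a3 and a4 or a4 and not a3) or not a3   (double negation)
= not a4 or not a3   (distribution)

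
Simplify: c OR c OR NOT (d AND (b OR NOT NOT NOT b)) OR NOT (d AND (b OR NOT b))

c OR c OR NOT (d AND (b OR NOT NOT NOT b)) OR NOT (d AND (b OR NOT b))
= c OR c OR NOT (d AND (b OR NOT b)) OR NOT (d AND (b OR NOT b))   [double negation]
= c OR c OR NOT (d AND (b OR NOT b))   [idempotence]
= c OR NOT (d AND (b OR NOT b))   [idempotence]
= c OR NOT d   [complement / identity]

c OR NOT d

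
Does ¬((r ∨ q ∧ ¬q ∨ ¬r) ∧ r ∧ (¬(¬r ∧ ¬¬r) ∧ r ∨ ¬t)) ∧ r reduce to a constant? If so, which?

¬((r ∨ q ∧ ¬q ∨ ¬r) ∧ r ∧ (¬(¬r ∧ ¬¬r) ∧ r ∨ ¬t)) ∧ r
= ¬((r ∨ ¬r) ∧ r ∧ (¬(¬r ∧ ¬¬r) ∧ r ∨ ¬t)) ∧ r   [complement / identity]
= ¬((r ∨ ¬r) ∧ r ∧ ((r ∨ ¬r) ∧ r ∨ ¬t)) ∧ r   [De Morgan]
= ¬((r ∨ ¬r) ∧ r) ∧ r   [absorption]
= ¬r ∧ r   [complement / identity]
= False   [complement]

yes, False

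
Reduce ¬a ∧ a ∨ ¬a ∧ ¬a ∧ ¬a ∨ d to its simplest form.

¬a ∨ d

¬a ∧ a ∨ ¬a ∧ ¬a ∧ ¬a ∨ d
= ¬a ∧ a ∨ ¬a ∧ ¬a ∨ d   [idempotence]
= ¬a ∨ d   [distribution]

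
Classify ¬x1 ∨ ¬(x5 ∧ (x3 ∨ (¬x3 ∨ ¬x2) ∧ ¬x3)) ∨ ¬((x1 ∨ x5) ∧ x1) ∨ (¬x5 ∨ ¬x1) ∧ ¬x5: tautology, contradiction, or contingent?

contingent

¬x1 ∨ ¬(x5 ∧ (x3 ∨ (¬x3 ∨ ¬x2) ∧ ¬x3)) ∨ ¬((x1 ∨ x5) ∧ x1) ∨ (¬x5 ∨ ¬x1) ∧ ¬x5
= ¬x1 ∨ ¬(x5 ∧ (x3 ∨ ¬x3)) ∨ ¬((x1 ∨ x5) ∧ x1) ∨ (¬x5 ∨ ¬x1) ∧ ¬x5   [absorption]
= ¬x1 ∨ ¬(x5 ∧ (x3 ∨ ¬x3)) ∨ ¬((x1 ∨ x5) ∧ x1) ∨ ¬x5   [absorption]
= ¬x1 ∨ ¬x5 ∨ ¬((x1 ∨ x5) ∧ x1) ∨ ¬x5   [complement / identity]
= ¬x1 ∨ ¬x5 ∨ ¬x1 ∨ ¬x5   [absorption]
= ¬x1 ∨ ¬x5   [idempotence]
This depends on x1, x5, so it is not a constant.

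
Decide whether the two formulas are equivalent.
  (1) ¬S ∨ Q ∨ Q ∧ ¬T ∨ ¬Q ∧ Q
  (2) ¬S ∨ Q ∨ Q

Yes

E1: ¬S ∨ Q ∨ Q ∧ ¬T ∨ ¬Q ∧ Q
    = ¬S ∨ Q ∨ Q ∧ ¬T   (complement / identity)
    = ¬S ∨ Q   (absorption)
E2: ¬S ∨ Q ∨ Q
    = ¬S ∨ Q   (idempotence)
Both reduce to ¬S ∨ Q, so they are equivalent.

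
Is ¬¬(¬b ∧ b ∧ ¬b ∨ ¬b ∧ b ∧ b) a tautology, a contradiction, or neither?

¬¬(¬b ∧ b ∧ ¬b ∨ ¬b ∧ b ∧ b)
= ¬¬(¬b ∧ b)   [distribution]
= ¬b ∧ b   [double negation]
= False   [complement]

contradiction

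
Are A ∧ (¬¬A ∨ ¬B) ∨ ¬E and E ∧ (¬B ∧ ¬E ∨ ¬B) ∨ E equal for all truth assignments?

No

E1: A ∧ (¬¬A ∨ ¬B) ∨ ¬E
    = A ∧ (A ∨ ¬B) ∨ ¬E   (double negation)
    = A ∨ ¬E   (absorption)
E2: E ∧ (¬B ∧ ¬E ∨ ¬B) ∨ E
    = E ∧ ¬B ∨ E   (absorption)
    = E   (absorption)
These differ: at A=0, B=1, E=0, E1 = 1 but E2 = 0.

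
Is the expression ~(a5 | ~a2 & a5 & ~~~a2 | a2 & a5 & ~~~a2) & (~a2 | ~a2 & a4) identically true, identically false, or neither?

neither

~(a5 | ~a2 & a5 & ~~~a2 | a2 & a5 & ~~~a2) & (~a2 | ~a2 & a4)
= ~(a5 | a5 & ~~~a2) & (~a2 | ~a2 & a4)
= ~(a5 | a5 & ~a2) & (~a2 | ~a2 & a4)
= ~a5 & (~a2 | ~a2 & a4)
= ~a5 & ~a2
This depends on a2, a5, so it is not a constant.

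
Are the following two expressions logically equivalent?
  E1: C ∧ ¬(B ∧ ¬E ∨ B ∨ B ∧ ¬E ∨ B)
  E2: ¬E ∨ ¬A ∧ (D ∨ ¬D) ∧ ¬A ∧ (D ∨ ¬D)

E1: C ∧ ¬(B ∧ ¬E ∨ B ∨ B ∧ ¬E ∨ B)
    = C ∧ ¬(B ∧ ¬E ∨ B)   — idempotence
    = C ∧ ¬B   — absorption
E2: ¬E ∨ ¬A ∧ (D ∨ ¬D) ∧ ¬A ∧ (D ∨ ¬D)
    = ¬E ∨ ¬A ∧ (D ∨ ¬D)   — idempotence
    = ¬E ∨ ¬A   — complement / identity
These differ: at A=1, B=1, C=0, D=0, E=0, E1 = 0 but E2 = 1.

No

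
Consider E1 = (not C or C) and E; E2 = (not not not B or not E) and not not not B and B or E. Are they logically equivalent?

Yes

E1: (not C or C) and E
    = E
E2: (not not not B or not E) and not not not B and B or E
    = not not not B and B or E
    = not B and B or E
    = E
Both reduce to E, so they are equivalent.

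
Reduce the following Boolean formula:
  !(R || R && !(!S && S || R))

!(R || R && !(!S && S || R))
= !(R || R && !R)
= !R

!R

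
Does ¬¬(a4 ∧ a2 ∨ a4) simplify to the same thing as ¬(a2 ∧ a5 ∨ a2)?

No

E1: ¬¬(a4 ∧ a2 ∨ a4)
    = a4 ∧ a2 ∨ a4   — double negation
    = a4   — absorption
E2: ¬(a2 ∧ a5 ∨ a2)
    = ¬a2   — absorption
These differ: at a2=0, a4=0, a5=0, E1 = 0 but E2 = 1.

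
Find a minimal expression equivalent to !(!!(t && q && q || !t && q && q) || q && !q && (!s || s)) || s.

!q || s

!(!!(t && q && q || !t && q && q) || q && !q && (!s || s)) || s
= !(!!(t && q && q || !t && q && q) || q && !q) || s   [complement / identity]
= !(t && q && q || !t && q && q || q && !q) || s   [double negation]
= !(q && q || q && !q) || s   [distribution]
= !q || s   [distribution]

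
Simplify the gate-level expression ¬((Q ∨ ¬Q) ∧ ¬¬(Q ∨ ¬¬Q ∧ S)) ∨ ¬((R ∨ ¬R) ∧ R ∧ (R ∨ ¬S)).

¬Q ∨ ¬R

¬((Q ∨ ¬Q) ∧ ¬¬(Q ∨ ¬¬Q ∧ S)) ∨ ¬((R ∨ ¬R) ∧ R ∧ (R ∨ ¬S))
= ¬¬¬(Q ∨ ¬¬Q ∧ S) ∨ ¬((R ∨ ¬R) ∧ R ∧ (R ∨ ¬S))   (complement / identity)
= ¬¬¬(Q ∨ ¬¬Q ∧ S) ∨ ¬((R ∨ ¬R) ∧ R)   (absorption)
= ¬¬¬(Q ∨ Q ∧ S) ∨ ¬((R ∨ ¬R) ∧ R)   (double negation)
= ¬¬¬Q ∨ ¬((R ∨ ¬R) ∧ R)   (absorption)
= ¬¬¬Q ∨ ¬R   (complement / identity)
= ¬Q ∨ ¬R   (double negation)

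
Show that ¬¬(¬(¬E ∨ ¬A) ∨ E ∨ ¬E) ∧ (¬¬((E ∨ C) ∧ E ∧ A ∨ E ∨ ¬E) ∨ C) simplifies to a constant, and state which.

¬¬(¬(¬E ∨ ¬A) ∨ E ∨ ¬E) ∧ (¬¬((E ∨ C) ∧ E ∧ A ∨ E ∨ ¬E) ∨ C)
= ¬¬(E ∧ A ∨ E ∨ ¬E) ∧ (¬¬((E ∨ C) ∧ E ∧ A ∨ E ∨ ¬E) ∨ C)   [De Morgan]
= ¬¬(E ∧ A ∨ E ∨ ¬E) ∧ (¬¬(E ∧ A ∨ E ∨ ¬E) ∨ C)   [absorption]
= ¬¬(E ∧ A ∨ E ∨ ¬E)   [absorption]
= ¬¬(E ∨ ¬E)   [absorption]
= E ∨ ¬E   [double negation]
= True   [complement]

True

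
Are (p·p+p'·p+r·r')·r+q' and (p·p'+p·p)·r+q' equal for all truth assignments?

E1: (p·p+p'·p+r·r')·r+q'
    = (p·p+p'·p)·r+q'   — complement / identity
    = p·r+q'   — distribution
E2: (p·p'+p·p)·r+q'
    = (p·p'+p)·r+q'   — idempotence
    = p·r+q'   — complement / identity
Both reduce to p·r+q', so they are equivalent.

Yes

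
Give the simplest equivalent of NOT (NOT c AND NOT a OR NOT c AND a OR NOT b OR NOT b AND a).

NOT (NOT c AND NOT a OR NOT c AND a OR NOT b OR NOT b AND a)
= NOT (NOT c AND NOT a OR NOT c AND a OR NOT b)   — absorption
= NOT (NOT c OR NOT b)   — distribution
= c AND b   — De Morgan

c AND b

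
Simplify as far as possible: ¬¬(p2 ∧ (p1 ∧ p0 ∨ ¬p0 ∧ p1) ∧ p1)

p2 ∧ p1

¬¬(p2 ∧ (p1 ∧ p0 ∨ ¬p0 ∧ p1) ∧ p1)
= p2 ∧ (p1 ∧ p0 ∨ ¬p0 ∧ p1) ∧ p1   [double negation]
= p2 ∧ p1 ∧ p1   [distribution]
= p2 ∧ p1   [idempotence]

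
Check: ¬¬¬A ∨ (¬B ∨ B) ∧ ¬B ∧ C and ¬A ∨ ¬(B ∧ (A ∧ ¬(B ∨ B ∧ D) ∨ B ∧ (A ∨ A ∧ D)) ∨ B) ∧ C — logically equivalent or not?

E1: ¬¬¬A ∨ (¬B ∨ B) ∧ ¬B ∧ C
    = ¬A ∨ (¬B ∨ B) ∧ ¬B ∧ C   — double negation
    = ¬A ∨ ¬B ∧ C   — complement / identity
E2: ¬A ∨ ¬(B ∧ (A ∧ ¬(B ∨ B ∧ D) ∨ B ∧ (A ∨ A ∧ D)) ∨ B) ∧ C
    = ¬A ∨ ¬(B ∧ (A ∧ ¬B ∨ B ∧ (A ∨ A ∧ D)) ∨ B) ∧ C   — absorption
    = ¬A ∨ ¬(B ∧ (A ∧ ¬B ∨ B ∧ A) ∨ B) ∧ C   — absorption
    = ¬A ∨ ¬(B ∧ A ∨ B) ∧ C   — distribution
    = ¬A ∨ ¬B ∧ C   — absorption
Both reduce to ¬A ∨ ¬B ∧ C, so they are equivalent.

Yes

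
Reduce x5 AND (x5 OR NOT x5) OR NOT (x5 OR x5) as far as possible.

x5 AND (x5 OR NOT x5) OR NOT (x5 OR x5)
= x5 OR NOT (x5 OR x5)   — complement / identity
= x5 OR NOT x5   — idempotence
= TRUE   — complement

TRUE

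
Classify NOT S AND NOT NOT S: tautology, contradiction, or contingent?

NOT S AND NOT NOT S
= NOT S AND S
= FALSE

contradiction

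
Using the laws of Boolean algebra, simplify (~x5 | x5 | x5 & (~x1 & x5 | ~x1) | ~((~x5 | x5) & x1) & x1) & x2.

(~x5 | x5 | x5 & (~x1 & x5 | ~x1) | ~((~x5 | x5) & x1) & x1) & x2
= (~x5 | x5 | x5 & ~x1 | ~((~x5 | x5) & x1) & x1) & x2   [absorption]
= (~x5 | x5 | x5 & ~x1 | ~x1 & x1) & x2   [complement / identity]
= (~x5 | x5 | ~x1 & x1) & x2   [absorption]
= (~x5 | x5) & x2   [complement / identity]
= x2   [complement / identity]

x2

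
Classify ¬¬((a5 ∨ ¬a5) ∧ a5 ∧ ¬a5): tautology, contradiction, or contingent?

¬¬((a5 ∨ ¬a5) ∧ a5 ∧ ¬a5)
= ¬¬(a5 ∧ ¬a5)   (complement / identity)
= a5 ∧ ¬a5   (double negation)
= False   (complement)

contradiction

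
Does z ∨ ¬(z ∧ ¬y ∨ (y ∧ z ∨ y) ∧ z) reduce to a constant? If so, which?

yes, True

z ∨ ¬(z ∧ ¬y ∨ (y ∧ z ∨ y) ∧ z)
= z ∨ ¬(z ∧ ¬y ∨ y ∧ z)
= z ∨ ¬z
= True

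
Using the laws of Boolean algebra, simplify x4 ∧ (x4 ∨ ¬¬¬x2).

x4

x4 ∧ (x4 ∨ ¬¬¬x2)
= x4 ∧ (x4 ∨ ¬x2)   — double negation
= x4   — absorption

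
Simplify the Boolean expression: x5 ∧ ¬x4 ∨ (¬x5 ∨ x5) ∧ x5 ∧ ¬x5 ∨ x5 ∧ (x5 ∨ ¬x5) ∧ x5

x5 ∧ ¬x4 ∨ (¬x5 ∨ x5) ∧ x5 ∧ ¬x5 ∨ x5 ∧ (x5 ∨ ¬x5) ∧ x5
= x5 ∧ ¬x4 ∨ x5 ∧ ¬x5 ∨ x5 ∧ (x5 ∨ ¬x5) ∧ x5   [complement / identity]
= x5 ∧ ¬x4 ∨ x5 ∧ ¬x5 ∨ x5 ∧ x5   [complement / identity]
= x5 ∧ ¬x4 ∨ x5   [distribution]
= x5   [absorption]

x5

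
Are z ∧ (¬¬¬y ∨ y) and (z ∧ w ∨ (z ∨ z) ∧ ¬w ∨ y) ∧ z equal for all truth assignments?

Yes

E1: z ∧ (¬¬¬y ∨ y)
    = z ∧ (¬y ∨ y)   [double negation]
    = z   [complement / identity]
E2: (z ∧ w ∨ (z ∨ z) ∧ ¬w ∨ y) ∧ z
    = (z ∧ w ∨ z ∧ ¬w ∨ y) ∧ z   [idempotence]
    = (z ∨ y) ∧ z   [distribution]
    = z   [absorption]
Both reduce to z, so they are equivalent.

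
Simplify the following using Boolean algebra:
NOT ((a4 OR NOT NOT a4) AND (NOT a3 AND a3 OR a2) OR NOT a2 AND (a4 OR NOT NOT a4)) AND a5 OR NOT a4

NOT ((a4 OR NOT NOT a4) AND (NOT a3 AND a3 OR a2) OR NOT a2 AND (a4 OR NOT NOT a4)) AND a5 OR NOT a4
= NOT ((a4 OR NOT NOT a4) AND a2 OR NOT a2 AND (a4 OR NOT NOT a4)) AND a5 OR NOT a4
= NOT (a4 OR NOT NOT a4) AND a5 OR NOT a4
= NOT (a4 OR a4) AND a5 OR NOT a4
= NOT a4 AND a5 OR NOT a4
= NOT a4

NOT a4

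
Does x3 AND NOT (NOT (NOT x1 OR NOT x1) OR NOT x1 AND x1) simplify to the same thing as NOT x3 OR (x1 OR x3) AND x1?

No

E1: x3 AND NOT (NOT (NOT x1 OR NOT x1) OR NOT x1 AND x1)
    = x3 AND NOT (x1 AND x1 OR NOT x1 AND x1)
    = x3 AND NOT x1
E2: NOT x3 OR (x1 OR x3) AND x1
    = NOT x3 OR x1
These differ: at x1=1, x3=0, E1 = 0 but E2 = 1.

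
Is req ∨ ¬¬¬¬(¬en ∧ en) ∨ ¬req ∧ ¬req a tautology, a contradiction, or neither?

tautology

req ∨ ¬¬¬¬(¬en ∧ en) ∨ ¬req ∧ ¬req
= req ∨ ¬¬¬¬(¬en ∧ en) ∨ ¬req   [idempotence]
= req ∨ ¬¬(¬en ∧ en) ∨ ¬req   [double negation]
= req ∨ ¬en ∧ en ∨ ¬req   [double negation]
= req ∨ ¬req   [complement / identity]
= True   [complement]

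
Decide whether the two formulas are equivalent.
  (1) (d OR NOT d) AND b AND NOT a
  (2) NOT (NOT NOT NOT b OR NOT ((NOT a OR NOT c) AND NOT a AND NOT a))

E1: (d OR NOT d) AND b AND NOT a
    = b AND NOT a   [complement / identity]
E2: NOT (NOT NOT NOT b OR NOT ((NOT a OR NOT c) AND NOT a AND NOT a))
    = NOT (NOT NOT NOT b OR NOT ((NOT a OR NOT c) AND NOT a))   [idempotence]
    = NOT (NOT b OR NOT ((NOT a OR NOT c) AND NOT a))   [double negation]
    = NOT (NOT b OR NOT NOT a)   [absorption]
    = b AND NOT a   [De Morgan]
Both reduce to b AND NOT a, so they are equivalent.

Yes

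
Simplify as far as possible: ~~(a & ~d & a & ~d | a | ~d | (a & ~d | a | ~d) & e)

a | ~d

~~(a & ~d & a & ~d | a | ~d | (a & ~d | a | ~d) & e)
= ~~(a & ~d | a | ~d | (a & ~d | a | ~d) & e)   [idempotence]
= ~~(a & ~d | a | ~d)   [absorption]
= ~~(a | ~d)   [absorption]
= a | ~d   [double negation]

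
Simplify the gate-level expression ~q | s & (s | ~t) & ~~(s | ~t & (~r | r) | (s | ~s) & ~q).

~q | s

~q | s & (s | ~t) & ~~(s | ~t & (~r | r) | (s | ~s) & ~q)
= ~q | s & (s | ~t) & (s | ~t & (~r | r) | (s | ~s) & ~q)
= ~q | s & (s | ~t) & (s | ~t & (~r | r) | ~q)
= ~q | s & (s | ~t) & (s | ~t | ~q)
= ~q | s & (s | ~t)
= ~q | s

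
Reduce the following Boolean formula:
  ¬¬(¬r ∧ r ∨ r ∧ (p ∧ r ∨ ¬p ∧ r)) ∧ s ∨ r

r

¬¬(¬r ∧ r ∨ r ∧ (p ∧ r ∨ ¬p ∧ r)) ∧ s ∨ r
= ¬¬(¬r ∧ r ∨ r ∧ r) ∧ s ∨ r   (distribution)
= ¬¬r ∧ s ∨ r   (distribution)
= r ∧ s ∨ r   (double negation)
= r   (absorption)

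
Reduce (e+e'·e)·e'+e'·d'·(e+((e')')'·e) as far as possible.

0

(e+e'·e)·e'+e'·d'·(e+((e')')'·e)
= (e+e'·e)·e'+e'·d'·(e+e'·e)
= (e'+e'·d')·(e+e'·e)
= (e'+e'·d')·e
= e'·e
= 0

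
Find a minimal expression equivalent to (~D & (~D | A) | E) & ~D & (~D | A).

~D

(~D & (~D | A) | E) & ~D & (~D | A)
= ~D & (~D | A)   — absorption
= ~D   — absorption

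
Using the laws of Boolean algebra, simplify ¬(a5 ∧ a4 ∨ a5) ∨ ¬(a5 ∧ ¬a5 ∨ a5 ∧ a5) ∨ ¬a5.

¬(a5 ∧ a4 ∨ a5) ∨ ¬(a5 ∧ ¬a5 ∨ a5 ∧ a5) ∨ ¬a5
= ¬(a5 ∧ a4 ∨ a5) ∨ ¬a5 ∨ ¬a5   [distribution]
= ¬(a5 ∧ a4 ∨ a5) ∨ ¬a5   [idempotence]
= ¬a5 ∨ ¬a5   [absorption]
= ¬a5   [idempotence]

¬a5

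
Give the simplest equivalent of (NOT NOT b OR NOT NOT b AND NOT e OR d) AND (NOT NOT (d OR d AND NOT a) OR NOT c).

(NOT NOT b OR NOT NOT b AND NOT e OR d) AND (NOT NOT (d OR d AND NOT a) OR NOT c)
= (NOT NOT b OR d) AND (NOT NOT (d OR d AND NOT a) OR NOT c)   [absorption]
= (NOT NOT b OR d) AND (d OR d AND NOT a OR NOT c)   [double negation]
= (NOT NOT b OR d) AND (d OR NOT c)   [absorption]
= d OR NOT NOT b AND NOT c   [distribution]
= d OR b AND NOT c   [double negation]

d OR b AND NOT c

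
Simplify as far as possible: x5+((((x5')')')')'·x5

x5

x5+((((x5')')')')'·x5
= x5+((x5')')'·x5   [double negation]
= x5+x5'·x5   [double negation]
= x5   [complement / identity]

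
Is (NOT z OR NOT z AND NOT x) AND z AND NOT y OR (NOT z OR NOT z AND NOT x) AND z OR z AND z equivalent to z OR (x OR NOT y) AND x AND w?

No

E1: (NOT z OR NOT z AND NOT x) AND z AND NOT y OR (NOT z OR NOT z AND NOT x) AND z OR z AND z
    = (NOT z OR NOT z AND NOT x) AND z OR z AND z   (absorption)
    = NOT z AND z OR z AND z   (absorption)
    = z   (distribution)
E2: z OR (x OR NOT y) AND x AND w
    = z OR x AND w   (absorption)
These differ: at w=1, x=1, y=0, z=0, E1 = 0 but E2 = 1.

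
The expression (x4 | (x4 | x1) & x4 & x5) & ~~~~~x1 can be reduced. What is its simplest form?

(x4 | (x4 | x1) & x4 & x5) & ~~~~~x1
= (x4 | (x4 | x1) & x4 & x5) & ~~~x1   — double negation
= (x4 | x4 & x5) & ~~~x1   — absorption
= x4 & ~~~x1   — absorption
= x4 & ~x1   — double negation

x4 & ~x1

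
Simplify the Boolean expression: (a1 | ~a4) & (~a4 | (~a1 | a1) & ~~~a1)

(a1 | ~a4) & (~a4 | (~a1 | a1) & ~~~a1)
= (a1 | ~a4) & (~a4 | (~a1 | a1) & ~a1)   [double negation]
= (a1 | ~a4) & (~a4 | ~a1)   [complement / identity]
= ~a4 | a1 & ~a1   [distribution]
= ~a4   [complement / identity]

~a4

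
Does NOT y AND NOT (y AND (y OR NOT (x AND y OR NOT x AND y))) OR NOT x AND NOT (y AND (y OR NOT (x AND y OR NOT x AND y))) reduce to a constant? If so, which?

NOT y AND NOT (y AND (y OR NOT (x AND y OR NOT x AND y))) OR NOT x AND NOT (y AND (y OR NOT (x AND y OR NOT x AND y)))
= NOT (y AND (y OR NOT (x AND y OR NOT x AND y))) AND (NOT y OR NOT x)   — distribution
= NOT (y AND (y OR NOT y)) AND (NOT y OR NOT x)   — distribution
= NOT y AND (NOT y OR NOT x)   — complement / identity
= NOT y   — absorption
This depends on y, so it is not a constant.

no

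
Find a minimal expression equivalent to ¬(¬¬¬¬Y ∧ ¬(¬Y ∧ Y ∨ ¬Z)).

¬Y ∨ ¬Z

¬(¬¬¬¬Y ∧ ¬(¬Y ∧ Y ∨ ¬Z))
= ¬(¬¬¬¬Y ∧ ¬¬Z)
= ¬¬¬Y ∨ ¬Z
= ¬Y ∨ ¬Z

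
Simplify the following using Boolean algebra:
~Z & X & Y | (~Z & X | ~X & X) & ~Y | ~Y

~Z & X | ~Y

~Z & X & Y | (~Z & X | ~X & X) & ~Y | ~Y
= ~Z & X & Y | ~Z & X & ~Y | ~Y   (complement / identity)
= ~Z & X | ~Y   (distribution)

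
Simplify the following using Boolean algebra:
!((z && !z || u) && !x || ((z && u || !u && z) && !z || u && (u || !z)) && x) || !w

!u || !w

!((z && !z || u) && !x || ((z && u || !u && z) && !z || u && (u || !z)) && x) || !w
= !((z && !z || u) && !x || (z && !z || u && (u || !z)) && x) || !w
= !((z && !z || u) && !x || (z && !z || u) && x) || !w
= !(z && !z || u) || !w
= !u || !w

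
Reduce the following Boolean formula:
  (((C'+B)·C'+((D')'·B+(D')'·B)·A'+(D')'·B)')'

(((C'+B)·C'+((D')'·B+(D')'·B)·A'+(D')'·B)')'
= ((C'+((D')'·B+(D')'·B)·A'+(D')'·B)')'
= ((C'+(D')'·B·A'+(D')'·B)')'
= C'+(D')'·B·A'+(D')'·B
= C'+(D')'·B
= C'+D·B

C'+D·B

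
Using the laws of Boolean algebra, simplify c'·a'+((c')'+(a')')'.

c'·a'+((c')'+(a')')'
= c'·a'+c'·a'   (De Morgan)
= c'·a'   (idempotence)

c'·a'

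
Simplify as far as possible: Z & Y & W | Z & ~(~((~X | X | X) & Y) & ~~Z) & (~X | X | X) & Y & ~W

Z & Y & W | Z & ~(~((~X | X | X) & Y) & ~~Z) & (~X | X | X) & Y & ~W
= Z & Y & W | Z & ((~X | X | X) & Y | ~Z) & (~X | X | X) & Y & ~W   [De Morgan]
= Z & Y & W | Z & (~X | X | X) & Y & ~W   [absorption]
= Z & Y & W | Z & (~X | X) & Y & ~W   [idempotence]
= Z & Y & W | Z & Y & ~W   [complement / identity]
= Z & Y   [distribution]

Z & Y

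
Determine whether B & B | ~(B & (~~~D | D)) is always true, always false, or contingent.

B & B | ~(B & (~~~D | D))
= B & B | ~(B & (~D | D))   (double negation)
= B | ~(B & (~D | D))   (idempotence)
= B | ~B   (complement / identity)
= 1   (complement)

always true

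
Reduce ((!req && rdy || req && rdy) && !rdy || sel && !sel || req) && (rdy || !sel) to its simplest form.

((!req && rdy || req && rdy) && !rdy || sel && !sel || req) && (rdy || !sel)
= (rdy && !rdy || sel && !sel || req) && (rdy || !sel)
= (sel && !sel || req) && (rdy || !sel)
= req && (rdy || !sel)

req && (rdy || !sel)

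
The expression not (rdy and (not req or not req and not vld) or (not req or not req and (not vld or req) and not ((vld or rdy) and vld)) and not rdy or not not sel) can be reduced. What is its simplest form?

req and not sel

not (rdy and (not req or not req and not vld) or (not req or not req and (not vld or req) and not ((vld or rdy) and vld)) and not rdy or not not sel)
= not (rdy and (not req or not req and not vld) or (not req or not req and (not vld or req) and not vld) and not rdy or not not sel)
= not (rdy and (not req or not req and not vld) or (not req or not req and not vld) and not rdy or not not sel)
= not (not req or not req and not vld or not not sel)
= not (not req or not not sel)
= req and not sel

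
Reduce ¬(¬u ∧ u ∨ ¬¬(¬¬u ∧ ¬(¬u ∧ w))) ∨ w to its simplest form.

¬u ∨ w

¬(¬u ∧ u ∨ ¬¬(¬¬u ∧ ¬(¬u ∧ w))) ∨ w
= ¬(¬u ∧ u ∨ ¬(¬u ∨ ¬u ∧ w)) ∨ w   — De Morgan
= ¬(¬u ∧ u ∨ ¬¬u) ∨ w   — absorption
= ¬¬¬u ∨ w   — complement / identity
= ¬u ∨ w   — double negation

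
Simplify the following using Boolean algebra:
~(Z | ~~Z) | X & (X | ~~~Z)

~Z | X

~(Z | ~~Z) | X & (X | ~~~Z)
= ~(Z | ~~Z) | X & (X | ~Z)   [double negation]
= ~(Z | Z) | X & (X | ~Z)   [double negation]
= ~Z | X & (X | ~Z)   [idempotence]
= ~Z | X   [absorption]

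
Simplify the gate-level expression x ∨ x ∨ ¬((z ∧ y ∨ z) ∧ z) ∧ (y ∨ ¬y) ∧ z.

x ∨ x ∨ ¬((z ∧ y ∨ z) ∧ z) ∧ (y ∨ ¬y) ∧ z
= x ∨ x ∨ ¬(z ∧ z) ∧ (y ∨ ¬y) ∧ z
= x ∨ x ∨ ¬z ∧ (y ∨ ¬y) ∧ z
= x ∨ x ∨ ¬z ∧ z
= x ∨ ¬z ∧ z
= x

x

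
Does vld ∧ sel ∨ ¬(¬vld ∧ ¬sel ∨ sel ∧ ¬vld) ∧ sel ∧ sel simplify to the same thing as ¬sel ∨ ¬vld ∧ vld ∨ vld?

E1: vld ∧ sel ∨ ¬(¬vld ∧ ¬sel ∨ sel ∧ ¬vld) ∧ sel ∧ sel
    = vld ∧ sel ∨ ¬¬vld ∧ sel ∧ sel   — distribution
    = vld ∧ sel ∨ vld ∧ sel ∧ sel   — double negation
    = vld ∧ sel   — absorption
E2: ¬sel ∨ ¬vld ∧ vld ∨ vld
    = ¬sel ∨ vld   — complement / identity
These differ: at sel=0, vld=0, E1 = 0 but E2 = 1.

No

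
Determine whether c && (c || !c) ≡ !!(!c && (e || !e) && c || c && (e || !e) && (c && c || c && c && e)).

Yes

E1: c && (c || !c)
    = c   (complement / identity)
E2: !!(!c && (e || !e) && c || c && (e || !e) && (c && c || c && c && e))
    = !!(!c && (e || !e) && c || c && (e || !e) && c && c)   (absorption)
    = !!(!c && (e || !e) && c || c && (e || !e) && c)   (idempotence)
    = !!((e || !e) && c)   (distribution)
    = (e || !e) && c   (double negation)
    = c   (complement / identity)
Both reduce to c, so they are equivalent.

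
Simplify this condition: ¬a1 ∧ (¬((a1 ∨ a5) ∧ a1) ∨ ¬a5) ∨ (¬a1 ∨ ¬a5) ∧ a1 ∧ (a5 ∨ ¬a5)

¬a1 ∨ ¬a5

¬a1 ∧ (¬((a1 ∨ a5) ∧ a1) ∨ ¬a5) ∨ (¬a1 ∨ ¬a5) ∧ a1 ∧ (a5 ∨ ¬a5)
= ¬a1 ∧ (¬a1 ∨ ¬a5) ∨ (¬a1 ∨ ¬a5) ∧ a1 ∧ (a5 ∨ ¬a5)   (absorption)
= ¬a1 ∧ (¬a1 ∨ ¬a5) ∨ (¬a1 ∨ ¬a5) ∧ a1   (complement / identity)
= ¬a1 ∨ ¬a5   (distribution)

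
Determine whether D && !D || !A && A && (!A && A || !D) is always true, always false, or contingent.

always false

D && !D || !A && A && (!A && A || !D)
= !A && A && (!A && A || !D)   [complement / identity]
= !A && A   [absorption]
= false   [complement]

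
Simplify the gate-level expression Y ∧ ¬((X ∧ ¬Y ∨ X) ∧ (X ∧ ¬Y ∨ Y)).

Y ∧ ¬X

Y ∧ ¬((X ∧ ¬Y ∨ X) ∧ (X ∧ ¬Y ∨ Y))
= Y ∧ ¬(X ∧ ¬Y ∨ X ∧ Y)   — distribution
= Y ∧ ¬X   — distribution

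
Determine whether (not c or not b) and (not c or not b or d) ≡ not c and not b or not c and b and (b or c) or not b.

Yes

E1: (not c or not b) and (not c or not b or d)
    = not c or not b   — absorption
E2: not c and not b or not c and b and (b or c) or not b
    = not c and not b or not c and b or not b   — absorption
    = not c or not b   — distribution
Both reduce to not c or not b, so they are equivalent.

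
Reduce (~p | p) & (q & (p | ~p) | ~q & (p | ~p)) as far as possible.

(~p | p) & (q & (p | ~p) | ~q & (p | ~p))
= (~p | p) & (p | ~p)   — distribution
= ~p & ~p | p   — distribution
= ~p | p   — idempotence
= 1   — complement

1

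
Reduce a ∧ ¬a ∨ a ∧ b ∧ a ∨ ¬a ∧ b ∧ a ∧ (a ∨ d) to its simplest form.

a ∧ ¬a ∨ a ∧ b ∧ a ∨ ¬a ∧ b ∧ a ∧ (a ∨ d)
= a ∧ ¬a ∨ a ∧ b ∧ a ∨ ¬a ∧ b ∧ a
= a ∧ ¬a ∨ b ∧ a
= b ∧ a

b ∧ a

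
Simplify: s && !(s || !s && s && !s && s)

false

s && !(s || !s && s && !s && s)
= s && !(s || !s && s)   — idempotence
= s && !s   — complement / identity
= false   — complement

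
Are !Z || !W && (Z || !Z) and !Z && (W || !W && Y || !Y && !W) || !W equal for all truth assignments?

E1: !Z || !W && (Z || !Z)
    = !Z || !W   (complement / identity)
E2: !Z && (W || !W && Y || !Y && !W) || !W
    = !Z && (W || !W) || !W   (distribution)
    = !Z || !W   (complement / identity)
Both reduce to !Z || !W, so they are equivalent.

Yes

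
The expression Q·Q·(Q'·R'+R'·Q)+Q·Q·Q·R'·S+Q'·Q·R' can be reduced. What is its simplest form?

Q·Q·(Q'·R'+R'·Q)+Q·Q·Q·R'·S+Q'·Q·R'
= Q·Q·R'+Q·Q·Q·R'·S+Q'·Q·R'   [distribution]
= Q·Q·R'+Q·Q·R'·S+Q'·Q·R'   [idempotence]
= Q·Q·R'+Q'·Q·R'   [absorption]
= Q·R'   [distribution]

Q·R'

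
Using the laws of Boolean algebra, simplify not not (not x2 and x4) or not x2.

not x2

not not (not x2 and x4) or not x2
= not x2 and x4 or not x2
= not x2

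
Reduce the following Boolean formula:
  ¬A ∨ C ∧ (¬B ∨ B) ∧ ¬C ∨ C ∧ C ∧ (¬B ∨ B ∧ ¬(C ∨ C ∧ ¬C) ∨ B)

¬A ∨ C

¬A ∨ C ∧ (¬B ∨ B) ∧ ¬C ∨ C ∧ C ∧ (¬B ∨ B ∧ ¬(C ∨ C ∧ ¬C) ∨ B)
= ¬A ∨ C ∧ (¬B ∨ B) ∧ ¬C ∨ C ∧ C ∧ (¬B ∨ B ∧ ¬C ∨ B)
= ¬A ∨ C ∧ (¬B ∨ B) ∧ ¬C ∨ C ∧ C ∧ (¬B ∨ B)
= ¬A ∨ C ∧ (¬B ∨ B)
= ¬A ∨ C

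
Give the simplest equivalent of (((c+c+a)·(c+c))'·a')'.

(((c+c+a)·(c+c))'·a')'
= ((c+c)'·a')'   (absorption)
= c+c+a   (De Morgan)
= c+a   (idempotence)

c+a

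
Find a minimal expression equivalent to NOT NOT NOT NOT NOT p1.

NOT p1

NOT NOT NOT NOT NOT p1
= NOT NOT NOT p1
= NOT p1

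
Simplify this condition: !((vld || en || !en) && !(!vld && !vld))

!vld

!((vld || en || !en) && !(!vld && !vld))
= !((vld || en || !en) && (vld || vld))
= !(vld || (en || !en) && vld)
= !(vld || vld)
= !vld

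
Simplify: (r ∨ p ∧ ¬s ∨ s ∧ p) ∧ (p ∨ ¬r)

(r ∨ p ∧ ¬s ∨ s ∧ p) ∧ (p ∨ ¬r)
= (r ∨ p) ∧ (p ∨ ¬r)   — distribution
= p ∨ r ∧ ¬r   — distribution
= p   — complement / identity

p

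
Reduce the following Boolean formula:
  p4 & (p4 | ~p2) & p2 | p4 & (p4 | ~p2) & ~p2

p4 & (p4 | ~p2) & p2 | p4 & (p4 | ~p2) & ~p2
= p4 & (p4 | ~p2)   — distribution
= p4   — absorption

p4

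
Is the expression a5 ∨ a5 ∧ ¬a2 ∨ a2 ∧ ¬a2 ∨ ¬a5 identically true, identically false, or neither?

identically true

a5 ∨ a5 ∧ ¬a2 ∨ a2 ∧ ¬a2 ∨ ¬a5
= a5 ∨ a5 ∧ ¬a2 ∨ ¬a5   (complement / identity)
= a5 ∨ ¬a5   (absorption)
= True   (complement)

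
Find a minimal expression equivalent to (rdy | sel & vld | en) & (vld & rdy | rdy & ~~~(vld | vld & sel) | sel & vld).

(rdy | sel & vld | en) & (vld & rdy | rdy & ~~~(vld | vld & sel) | sel & vld)
= (rdy | sel & vld | en) & (vld & rdy | rdy & ~~~vld | sel & vld)   (absorption)
= (rdy | sel & vld | en) & (vld & rdy | rdy & ~vld | sel & vld)   (double negation)
= (rdy | sel & vld | en) & (rdy | sel & vld)   (distribution)
= rdy | sel & vld   (absorption)

rdy | sel & vld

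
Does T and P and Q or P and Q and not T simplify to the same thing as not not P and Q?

Yes

E1: T and P and Q or P and Q and not T
    = P and Q
E2: not not P and Q
    = P and Q
Both reduce to P and Q, so they are equivalent.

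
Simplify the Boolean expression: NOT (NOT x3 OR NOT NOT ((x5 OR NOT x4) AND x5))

x3 AND NOT x5

NOT (NOT x3 OR NOT NOT ((x5 OR NOT x4) AND x5))
= NOT (NOT x3 OR NOT NOT x5)   — absorption
= x3 AND NOT x5   — De Morgan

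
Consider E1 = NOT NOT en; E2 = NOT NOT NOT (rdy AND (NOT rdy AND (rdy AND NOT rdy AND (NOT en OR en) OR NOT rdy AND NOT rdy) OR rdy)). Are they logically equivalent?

No

E1: NOT NOT en
    = en   — double negation
E2: NOT NOT NOT (rdy AND (NOT rdy AND (rdy AND NOT rdy AND (NOT en OR en) OR NOT rdy AND NOT rdy) OR rdy))
    = NOT NOT NOT (rdy AND (NOT rdy AND (rdy AND NOT rdy OR NOT rdy AND NOT rdy) OR rdy))   — complement / identity
    = NOT NOT NOT (rdy AND (NOT rdy AND NOT rdy OR rdy))   — distribution
    = NOT NOT NOT (rdy AND (NOT rdy OR rdy))   — idempotence
    = NOT NOT NOT rdy   — complement / identity
    = NOT rdy   — double negation
These differ: at en=0, rdy=0, E1 = 0 but E2 = 1.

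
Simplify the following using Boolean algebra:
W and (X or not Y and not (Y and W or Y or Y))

W and (X or not Y and not (Y and W or Y or Y))
= W and (X or not Y and not (Y and W or Y))   (idempotence)
= W and (X or not Y and not Y)   (absorption)
= W and (X or not Y)   (idempotence)

W and (X or not Y)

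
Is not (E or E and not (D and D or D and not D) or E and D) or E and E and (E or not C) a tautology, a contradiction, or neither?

tautology

not (E or E and not (D and D or D and not D) or E and D) or E and E and (E or not C)
= not (E or E and not (D and D or D and not D) or E and D) or E and E
= not (E or E and not D or E and D) or E and E
= not (E or E and not D or E and D) or E
= not (E or E) or E
= not E or E
= True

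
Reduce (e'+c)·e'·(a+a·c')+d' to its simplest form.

(e'+c)·e'·(a+a·c')+d'
= (e'+c)·e'·a+d'   [absorption]
= e'·a+d'   [absorption]

e'·a+d'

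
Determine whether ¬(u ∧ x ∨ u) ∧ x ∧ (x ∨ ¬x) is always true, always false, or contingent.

contingent

¬(u ∧ x ∨ u) ∧ x ∧ (x ∨ ¬x)
= ¬u ∧ x ∧ (x ∨ ¬x)   — absorption
= ¬u ∧ x   — complement / identity
This depends on u, x, so it is not a constant.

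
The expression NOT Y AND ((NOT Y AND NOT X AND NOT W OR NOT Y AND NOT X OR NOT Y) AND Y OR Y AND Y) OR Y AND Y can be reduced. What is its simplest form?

NOT Y AND ((NOT Y AND NOT X AND NOT W OR NOT Y AND NOT X OR NOT Y) AND Y OR Y AND Y) OR Y AND Y
= NOT Y AND ((NOT Y AND NOT X OR NOT Y) AND Y OR Y AND Y) OR Y AND Y   [absorption]
= NOT Y AND (NOT Y AND Y OR Y AND Y) OR Y AND Y   [absorption]
= NOT Y AND Y OR Y AND Y   [distribution]
= Y   [distribution]

Y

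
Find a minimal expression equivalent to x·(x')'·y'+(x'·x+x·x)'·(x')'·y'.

x·(x')'·y'+(x'·x+x·x)'·(x')'·y'
= x·(x')'·y'+((x'+x)·x)'·(x')'·y'   [distribution]
= x·(x')'·y'+x'·(x')'·y'   [complement / identity]
= (x')'·y'   [distribution]
= x·y'   [double negation]

x·y'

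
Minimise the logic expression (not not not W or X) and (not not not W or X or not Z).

(not not not W or X) and (not not not W or X or not Z)
= not not not W or X   — absorption
= not W or X   — double negation

not W or X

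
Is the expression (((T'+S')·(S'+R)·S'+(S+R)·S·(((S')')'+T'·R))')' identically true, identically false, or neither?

neither

(((T'+S')·(S'+R)·S'+(S+R)·S·(((S')')'+T'·R))')'
= (((T'+S')·(S'+R)·S'+S·(((S')')'+T'·R))')'   (absorption)
= (((S'+T'·R)·S'+S·(((S')')'+T'·R))')'   (distribution)
= (((S'+T'·R)·S'+S·(S'+T'·R))')'   (double negation)
= ((S'+T'·R)')'   (distribution)
= S'+T'·R   (double negation)
This depends on R, S, T, so it is not a constant.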